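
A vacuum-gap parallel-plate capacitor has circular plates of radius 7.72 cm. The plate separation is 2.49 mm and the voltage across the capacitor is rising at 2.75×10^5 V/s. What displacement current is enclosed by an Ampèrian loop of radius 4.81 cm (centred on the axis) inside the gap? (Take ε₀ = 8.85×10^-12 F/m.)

7.10×10^-6 A

dE/dt = (dV/dt)/d = 1.104×10^8 V/(m·s); I_d = ε₀(πR²)(dE/dt) = (8.85×10^-12)(0.01872)(1.104×10^8) = 1.829×10^-5 A.
Since J_d is uniform, the enclosed fraction is (r/R)² = 0.3882, giving I_d,enc = 7.10×10^-6 A.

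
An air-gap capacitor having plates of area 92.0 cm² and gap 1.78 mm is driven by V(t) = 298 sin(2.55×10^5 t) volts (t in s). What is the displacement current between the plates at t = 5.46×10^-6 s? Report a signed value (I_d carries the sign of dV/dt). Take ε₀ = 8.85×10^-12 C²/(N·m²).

6.17×10^-4 A

C = ε₀A/d = (8.85×10^-12)(9.20×10^-3)/(1.78×10^-3) = 4.574×10^-11 F. dV/dt = V₀ω·cos(ωt); at ωt = 1.3923 rad this factor is 0.1775.
I_d = C dV/dt = (4.574×10^-11)(298)(2.55×10^5)(0.1775) = 6.17×10^-4 A.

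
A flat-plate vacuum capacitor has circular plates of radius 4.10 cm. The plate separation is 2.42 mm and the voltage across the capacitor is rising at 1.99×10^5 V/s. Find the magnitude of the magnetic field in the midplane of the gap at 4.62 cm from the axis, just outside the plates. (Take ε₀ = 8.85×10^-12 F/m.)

dE/dt = (dV/dt)/d = 8.223×10^7 V/(m·s); I_d = ε₀(πR²)(dE/dt) = (8.85×10^-12)(5.281×10^-3)(8.223×10^7) = 3.843×10^-6 A.
Outside the plates the loop encloses all of I_d, so B·2πr = μ₀ I_d and B = 1.66×10^-11 T.

1.66×10^-11 T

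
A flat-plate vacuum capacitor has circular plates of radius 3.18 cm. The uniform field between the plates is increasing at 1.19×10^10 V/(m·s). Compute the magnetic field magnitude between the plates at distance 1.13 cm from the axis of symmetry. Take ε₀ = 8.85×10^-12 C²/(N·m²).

Total displacement current: I_d = ε₀(πR²)(dE/dt) = (8.85×10^-12)(3.177×10^-3)(1.19×10^10) = 3.346×10^-4 A.
An Ampèrian loop of radius r encloses a fraction (r/R)² of I_d. Then B·2πr = μ₀ I_d (r/R)², giving B = μ₀ I_d r/(2πR²) = 7.48×10^-10 T.

7.48×10^-10 T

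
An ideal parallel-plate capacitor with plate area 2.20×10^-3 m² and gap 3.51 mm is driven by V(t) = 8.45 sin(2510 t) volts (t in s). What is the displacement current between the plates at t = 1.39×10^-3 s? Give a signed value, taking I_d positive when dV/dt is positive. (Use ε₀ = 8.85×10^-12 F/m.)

-1.11×10^-7 A

dV/dt = (8.45)(2510)·cos(3.4889) = -1.994×10^4 V/s.
I_d = C dV/dt with C = ε₀A/d = (8.85×10^-12)(2.20×10^-3)/(3.51×10^-3) = 5.547×10^-12 F, so I_d = (5.547×10^-12)(-1.994×10^4) = -1.11×10^-7 A.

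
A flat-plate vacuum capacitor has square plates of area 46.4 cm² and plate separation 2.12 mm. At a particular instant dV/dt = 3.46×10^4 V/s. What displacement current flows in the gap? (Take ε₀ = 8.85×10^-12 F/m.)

6.70×10^-7 A

The displacement current equals the charging current C dV/dt. With C = ε₀A/d = (8.85×10^-12)(4.64×10^-3)/(2.12×10^-3) = 1.937×10^-11 F, I_d = (1.937×10^-11)(3.46×10^4) = 6.70×10^-7 A.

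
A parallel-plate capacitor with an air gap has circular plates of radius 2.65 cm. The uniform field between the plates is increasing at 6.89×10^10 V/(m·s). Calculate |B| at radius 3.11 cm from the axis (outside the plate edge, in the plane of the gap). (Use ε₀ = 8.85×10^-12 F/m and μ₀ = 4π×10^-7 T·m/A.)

8.65×10^-9 T

Total displacement current: I_d = ε₀(πR²)(dE/dt) = (8.85×10^-12)(2.206×10^-3)(6.89×10^10) = 1.345×10^-3 A.
Outside the plates the loop encloses all of I_d, so B·2πr = μ₀ I_d and B = 8.65×10^-9 T.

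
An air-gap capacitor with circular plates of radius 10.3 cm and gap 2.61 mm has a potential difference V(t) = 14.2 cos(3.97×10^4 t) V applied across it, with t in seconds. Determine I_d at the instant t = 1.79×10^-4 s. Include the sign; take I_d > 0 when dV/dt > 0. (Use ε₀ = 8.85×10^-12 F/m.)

C = ε₀A/d = (8.85×10^-12)(0.03333)/(2.61×10^-3) = 1.130×10^-10 F. dV/dt = V₀ω·−sin(ωt); at ωt = 7.1063 rad this factor is -0.7333.
I_d = C dV/dt = (1.130×10^-10)(14.2)(3.97×10^4)(-0.7333) = -4.67×10^-5 A.

-4.67×10^-5 A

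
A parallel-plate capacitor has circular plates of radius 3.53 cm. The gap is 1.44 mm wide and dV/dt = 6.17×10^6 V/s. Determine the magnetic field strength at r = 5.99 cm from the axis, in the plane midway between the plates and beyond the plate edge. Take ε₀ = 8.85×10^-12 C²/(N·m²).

I_d = C dV/dt with C = ε₀πR²/d = 2.406×10^-11 F, so I_d = (2.406×10^-11)(6.17×10^6) = 1.485×10^-4 A.
With r > R the enclosed displacement current is the full I_d; B = μ₀ I_d / (2πr) = 4.96×10^-10 T.

4.96×10^-10 T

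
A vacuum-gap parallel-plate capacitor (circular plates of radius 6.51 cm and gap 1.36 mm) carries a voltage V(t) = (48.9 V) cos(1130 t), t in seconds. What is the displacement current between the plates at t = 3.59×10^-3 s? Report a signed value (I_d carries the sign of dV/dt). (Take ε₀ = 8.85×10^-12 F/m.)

C = ε₀A/d = (8.85×10^-12)(0.01331)/(1.36×10^-3) = 8.661×10^-11 F. dV/dt = V₀ω·−sin(ωt); at ωt = 4.0567 rad this factor is 0.7926.
I_d = C dV/dt = (8.661×10^-11)(48.9)(1130)(0.7926) = 3.79×10^-6 A.

3.79×10^-6 A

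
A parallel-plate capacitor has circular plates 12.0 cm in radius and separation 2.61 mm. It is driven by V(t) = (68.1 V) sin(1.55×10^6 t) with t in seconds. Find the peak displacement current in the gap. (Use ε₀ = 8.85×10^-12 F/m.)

The displacement current equals the conduction current C dV/dt, which peaks at C V₀ ω.
With C = ε₀A/d = (8.85×10^-12)(0.04524)/(2.61×10^-3) = 1.534×10^-10 F and ω = 1.55×10^6 rad/s, I_d,max = (1.534×10^-10)(68.1)(1.55×10^6) = 0.0162 A.

0.0162 A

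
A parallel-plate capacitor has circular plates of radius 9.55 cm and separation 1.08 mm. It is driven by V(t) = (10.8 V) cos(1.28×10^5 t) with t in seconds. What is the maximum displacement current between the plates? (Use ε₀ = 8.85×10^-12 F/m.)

3.25×10^-4 A

The displacement current equals the conduction current C dV/dt, which peaks at C V₀ ω.
With C = ε₀A/d = (8.85×10^-12)(0.02865)/(1.08×10^-3) = 2.348×10^-10 F and ω = 1.28×10^5 rad/s, I_d,max = (2.348×10^-10)(10.8)(1.28×10^5) = 3.25×10^-4 A.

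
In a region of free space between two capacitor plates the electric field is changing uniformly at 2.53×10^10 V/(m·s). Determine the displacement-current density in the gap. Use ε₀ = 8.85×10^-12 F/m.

J_d = ε₀ dE/dt = (8.85×10^-12)(2.53×10^10) = 0.224 A/m².

0.224 A/m²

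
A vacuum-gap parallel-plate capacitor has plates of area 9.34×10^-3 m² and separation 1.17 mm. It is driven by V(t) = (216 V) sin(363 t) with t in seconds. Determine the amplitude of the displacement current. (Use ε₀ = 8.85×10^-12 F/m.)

5.54×10^-6 A

C = ε₀A/d = (8.85×10^-12)(9.34×10^-3)/(1.17×10^-3) = 7.065×10^-11 F; ω = 363 rad/s.
I_d = C dV/dt, so |I_d|_max = C V₀ ω = (7.065×10^-11)(216)(363) = 5.54×10^-6 A.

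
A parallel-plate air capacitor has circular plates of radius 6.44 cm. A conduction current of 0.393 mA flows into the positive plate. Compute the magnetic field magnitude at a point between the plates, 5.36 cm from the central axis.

No conduction current crosses the gap, so I_d there equals the 3.93×10^-4 A in the leads.
An Ampèrian loop of radius r encloses a fraction (r/R)² of I_d. Then B·2πr = μ₀ I_d (r/R)², giving B = μ₀ I_d r/(2πR²) = 1.02×10^-9 T.

1.02×10^-9 T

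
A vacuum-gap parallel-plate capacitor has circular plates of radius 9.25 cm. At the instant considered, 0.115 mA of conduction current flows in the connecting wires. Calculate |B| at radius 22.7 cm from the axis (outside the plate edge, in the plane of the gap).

1.01×10^-10 T

Between the plates the displacement current equals the wire current: I_d = 0.115 mA = 1.15×10^-4 A.
Outside the plates the loop encloses all of I_d, so B·2πr = μ₀ I_d and B = 1.01×10^-10 T.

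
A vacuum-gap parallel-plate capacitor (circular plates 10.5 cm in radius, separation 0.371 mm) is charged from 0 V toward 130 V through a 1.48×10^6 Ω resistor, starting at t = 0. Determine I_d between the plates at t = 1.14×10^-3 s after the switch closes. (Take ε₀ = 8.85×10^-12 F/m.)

3.46×10^-5 A

C = ε₀A/d = (8.85×10^-12)(0.03464)/(3.71×10^-4) = 8.263×10^-10 F and τ = RC = 1.223×10^-3 s. I_d in the gap equals the RC charging current.
I_d(t) = (V₀/R) e^(−t/τ) = 8.784×10^-5 · e^(−0.9321) = 3.46×10^-5 A.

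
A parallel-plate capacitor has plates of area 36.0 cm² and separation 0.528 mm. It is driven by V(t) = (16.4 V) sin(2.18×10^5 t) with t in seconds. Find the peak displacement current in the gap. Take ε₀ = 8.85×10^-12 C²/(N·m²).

2.16×10^-4 A

The displacement current equals the conduction current C dV/dt, which peaks at C V₀ ω.
With C = ε₀A/d = (8.85×10^-12)(3.60×10^-3)/(5.28×10^-4) = 6.034×10^-11 F and ω = 2.18×10^5 rad/s, I_d,max = (6.034×10^-11)(16.4)(2.18×10^5) = 2.16×10^-4 A.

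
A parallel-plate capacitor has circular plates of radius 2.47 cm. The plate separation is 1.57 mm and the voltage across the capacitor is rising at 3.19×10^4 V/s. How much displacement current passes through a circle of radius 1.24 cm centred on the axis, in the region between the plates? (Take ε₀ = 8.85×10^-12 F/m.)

8.69×10^-8 A

I_d = C dV/dt with C = ε₀πR²/d = 1.081×10^-11 F, so I_d = (1.081×10^-11)(3.19×10^4) = 3.448×10^-7 A.
Since J_d is uniform, the enclosed fraction is (r/R)² = 0.2520, giving I_d,enc = 8.69×10^-8 A.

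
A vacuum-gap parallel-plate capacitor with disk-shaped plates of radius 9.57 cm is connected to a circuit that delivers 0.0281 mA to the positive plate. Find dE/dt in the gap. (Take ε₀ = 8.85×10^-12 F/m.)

1.10×10^8 V/(m·s)

By continuity, I_d in the gap equals the 0.0281 mA flowing in the wire.
Then dE/dt = I_d/(ε₀A) = 1.10×10^8 V/(m·s).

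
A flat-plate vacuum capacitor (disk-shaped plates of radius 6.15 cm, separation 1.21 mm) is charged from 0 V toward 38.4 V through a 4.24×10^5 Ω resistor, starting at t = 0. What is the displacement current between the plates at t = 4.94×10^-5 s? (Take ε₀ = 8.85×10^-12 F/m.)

2.37×10^-5 A

C = ε₀A/d = (8.85×10^-12)(0.01188)/(1.21×10^-3) = 8.689×10^-11 F and τ = RC = 3.684×10^-5 s. I_d in the gap equals the RC charging current.
I_d(t) = (V₀/R) e^(−t/τ) = 9.057×10^-5 · e^(−1.341) = 2.37×10^-5 A.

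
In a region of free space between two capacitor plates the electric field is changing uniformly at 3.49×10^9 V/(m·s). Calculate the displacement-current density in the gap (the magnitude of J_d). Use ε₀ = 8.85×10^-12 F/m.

0.0309 A/m²

J_d = ε₀ ∂E/∂t, so J_d = 0.0309 A/m².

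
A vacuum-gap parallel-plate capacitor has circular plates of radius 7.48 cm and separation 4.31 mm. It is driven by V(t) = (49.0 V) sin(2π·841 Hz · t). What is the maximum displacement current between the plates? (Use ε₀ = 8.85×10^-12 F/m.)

9.35×10^-6 A

The displacement current equals the conduction current C dV/dt, which peaks at C V₀ ω.
With C = ε₀A/d = (8.85×10^-12)(0.01758)/(4.31×10^-3) = 3.610×10^-11 F and ω = 2πf = 5284 rad/s, I_d,max = (3.610×10^-11)(49.0)(5284) = 9.35×10^-6 A.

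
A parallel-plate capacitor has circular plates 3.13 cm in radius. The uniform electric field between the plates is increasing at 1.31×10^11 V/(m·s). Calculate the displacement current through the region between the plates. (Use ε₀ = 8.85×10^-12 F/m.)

The displacement current is ε₀ times dΦ_E/dt = ε₀ A dE/dt = (8.85×10^-12)(3.078×10^-3)(1.31×10^11) = 3.57×10^-3 A.

3.57×10^-3 A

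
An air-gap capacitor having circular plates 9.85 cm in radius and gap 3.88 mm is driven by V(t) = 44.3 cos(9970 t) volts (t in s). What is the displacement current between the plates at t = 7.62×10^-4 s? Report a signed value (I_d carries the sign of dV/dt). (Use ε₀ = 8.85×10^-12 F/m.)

-2.97×10^-5 A

C = ε₀A/d = (8.85×10^-12)(0.03048)/(3.88×10^-3) = 6.952×10^-11 F. dV/dt = V₀ω·−sin(ωt); at ωt = 7.59714 rad this factor is -0.9672.
I_d = C dV/dt = (6.952×10^-11)(44.3)(9970)(-0.9672) = -2.97×10^-5 A.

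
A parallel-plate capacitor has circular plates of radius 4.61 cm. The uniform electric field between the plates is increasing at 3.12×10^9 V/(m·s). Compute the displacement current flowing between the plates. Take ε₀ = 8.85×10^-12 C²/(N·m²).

I_d = ε₀ A (dE/dt) = (8.85×10^-12)(6.677×10^-3 m²)(3.12×10^9) = 1.84×10^-4 A.

1.84×10^-4 A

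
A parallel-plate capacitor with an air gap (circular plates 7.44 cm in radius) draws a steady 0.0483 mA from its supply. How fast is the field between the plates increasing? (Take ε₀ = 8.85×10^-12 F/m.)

The displacement current between the plates equals the conduction current, I_d = 0.0483 mA.
Since I_d = ε₀ A dE/dt, dE/dt = I_d/(ε₀A) = (4.83×10^-5)/((8.85×10^-12)(0.01739)) = 3.14×10^8 V/(m·s).

3.14×10^8 V/(m·s)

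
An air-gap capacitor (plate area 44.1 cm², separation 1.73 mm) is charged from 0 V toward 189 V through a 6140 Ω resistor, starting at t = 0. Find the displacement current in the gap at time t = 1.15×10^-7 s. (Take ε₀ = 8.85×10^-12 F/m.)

0.0134 A

C = ε₀A/d = (8.85×10^-12)(4.41×10^-3)/(1.73×10^-3) = 2.256×10^-11 F and τ = RC = 1.385×10^-7 s. I_d in the gap equals the RC charging current.
I_d(t) = (V₀/R) e^(−t/τ) = 0.03078 · e^(−0.8303) = 0.0134 A.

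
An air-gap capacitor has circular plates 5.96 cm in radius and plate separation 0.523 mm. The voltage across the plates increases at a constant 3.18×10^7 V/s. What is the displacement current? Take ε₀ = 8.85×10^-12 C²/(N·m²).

6.00×10^-3 A

The field between the plates is E = V/d, so dE/dt = (3.18×10^7)/(5.23×10^-4 m) = 6.080×10^10 V/(m·s).
I_d = ε₀ A (dE/dt) = (8.85×10^-12)(0.01116)(6.080×10^10) = 6.00×10^-3 A.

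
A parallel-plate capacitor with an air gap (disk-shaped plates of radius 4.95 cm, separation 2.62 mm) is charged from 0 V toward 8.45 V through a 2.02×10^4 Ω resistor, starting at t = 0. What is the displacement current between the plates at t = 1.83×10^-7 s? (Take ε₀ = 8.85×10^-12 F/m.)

C = ε₀A/d = (8.85×10^-12)(7.698×10^-3)/(2.62×10^-3) = 2.600×10^-11 F and τ = RC = 5.252×10^-7 s. I_d in the gap equals the RC charging current.
I_d(t) = (V₀/R) e^(−t/τ) = 4.183×10^-4 · e^(−0.3484) = 2.95×10^-4 A.

2.95×10^-4 A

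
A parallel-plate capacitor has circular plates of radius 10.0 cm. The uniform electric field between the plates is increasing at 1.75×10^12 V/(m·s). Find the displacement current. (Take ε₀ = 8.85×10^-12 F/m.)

With a uniform field, Φ_E = EA, so I_d = ε₀ A dE/dt = 0.487 A.

0.487 A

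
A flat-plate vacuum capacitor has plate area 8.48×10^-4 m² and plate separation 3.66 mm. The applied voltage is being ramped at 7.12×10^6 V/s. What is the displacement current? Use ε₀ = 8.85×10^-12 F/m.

1.46×10^-5 A

C = ε₀A/d = (8.85×10^-12)(8.48×10^-4)/(3.66×10^-3) = 2.050×10^-12 F.
I_d = C dV/dt = (2.050×10^-12)(7.12×10^6) = 1.46×10^-5 A.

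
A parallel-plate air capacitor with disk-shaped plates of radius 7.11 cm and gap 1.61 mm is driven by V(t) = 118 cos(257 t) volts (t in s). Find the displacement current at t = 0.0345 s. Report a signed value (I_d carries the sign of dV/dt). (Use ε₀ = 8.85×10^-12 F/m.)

-1.40×10^-6 A

C = ε₀A/d = (8.85×10^-12)(0.01588)/(1.61×10^-3) = 8.729×10^-11 F. dV/dt = V₀ω·−sin(ωt); at ωt = 8.8665 rad this factor is -0.5297.
I_d = C dV/dt = (8.729×10^-11)(118)(257)(-0.5297) = -1.40×10^-6 A.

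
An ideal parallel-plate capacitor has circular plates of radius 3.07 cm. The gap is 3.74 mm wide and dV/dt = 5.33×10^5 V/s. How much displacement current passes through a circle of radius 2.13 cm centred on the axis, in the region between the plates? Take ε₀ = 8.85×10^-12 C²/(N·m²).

I_d = C dV/dt with C = ε₀πR²/d = 7.007×10^-12 F, so I_d = (7.007×10^-12)(5.33×10^5) = 3.735×10^-6 A.
The field is uniform, so I_d,enc = I_d (r/R)² = (3.735×10^-6)(2.13/3.07)² = 1.80×10^-6 A.

1.80×10^-6 A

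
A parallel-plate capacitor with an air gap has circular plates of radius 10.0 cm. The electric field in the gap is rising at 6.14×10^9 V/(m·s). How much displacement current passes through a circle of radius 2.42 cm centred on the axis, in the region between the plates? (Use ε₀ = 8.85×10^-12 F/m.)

I_d = ε₀ dΦ_E/dt = ε₀ πR² (dE/dt) = (8.85×10^-12)(0.03142)(6.14×10^9) = 1.707×10^-3 A through the full plate area.
Through an area πr² the displacement current is I_d·(πr²/πR²) = I_d (r/R)² = 1.00×10^-4 A.

1.00×10^-4 A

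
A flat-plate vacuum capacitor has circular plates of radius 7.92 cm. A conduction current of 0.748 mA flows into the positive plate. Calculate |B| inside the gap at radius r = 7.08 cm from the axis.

1.69×10^-9 T

No conduction current crosses the gap, so I_d there equals the 7.48×10^-4 A in the leads.
For r < R the Ampère–Maxwell law gives B(2πr) = μ₀ I_d (r²/R²), so B = μ₀ I_d r/(2πR²) = (4π×10^-7)(7.48×10^-4)(0.0708)/(2π·0.0792²) = 1.69×10^-9 T.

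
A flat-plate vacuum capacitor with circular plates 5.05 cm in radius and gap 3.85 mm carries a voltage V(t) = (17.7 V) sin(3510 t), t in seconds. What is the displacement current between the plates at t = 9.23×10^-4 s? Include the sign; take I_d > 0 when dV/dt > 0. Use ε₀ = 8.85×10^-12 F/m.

-1.14×10^-6 A

dE/dt = (V₀ω/d)·cos(ωt) with ωt = 3.23973 rad: (17.7)(3510)(-0.9952)/(3.85×10^-3) = -1.606×10^7 V/(m·s).
I_d = ε₀ A dE/dt = (8.85×10^-12)(8.012×10^-3)(-1.606×10^7) = -1.14×10^-6 A.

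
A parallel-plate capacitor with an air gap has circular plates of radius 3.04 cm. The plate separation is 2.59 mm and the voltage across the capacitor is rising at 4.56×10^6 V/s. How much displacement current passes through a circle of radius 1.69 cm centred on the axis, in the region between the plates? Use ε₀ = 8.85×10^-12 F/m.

I_d = C dV/dt with C = ε₀πR²/d = 9.920×10^-12 F, so I_d = (9.920×10^-12)(4.56×10^6) = 4.524×10^-5 A.
Since J_d is uniform, the enclosed fraction is (r/R)² = 0.3090, giving I_d,enc = 1.40×10^-5 A.

1.40×10^-5 A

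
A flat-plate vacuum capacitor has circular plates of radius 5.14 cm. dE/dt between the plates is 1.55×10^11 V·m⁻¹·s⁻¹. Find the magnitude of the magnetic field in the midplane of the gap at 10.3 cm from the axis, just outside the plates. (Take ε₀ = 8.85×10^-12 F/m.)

Through the whole plate area (πR² = 8.300×10^-3 m²), I_d = ε₀ πR² dE/dt = 0.01139 A.
For r ≥ R the full I_d is enclosed: B = μ₀ I_d/(2πr) = (4π×10^-7)(0.01139)/(2π·0.103) = 2.21×10^-8 T.

2.21×10^-8 T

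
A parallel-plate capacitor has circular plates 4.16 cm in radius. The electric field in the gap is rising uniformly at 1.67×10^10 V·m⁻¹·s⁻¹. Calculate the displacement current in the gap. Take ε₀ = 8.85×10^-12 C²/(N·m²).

I_d = ε₀ A (dE/dt) = (8.85×10^-12)(5.437×10^-3 m²)(1.67×10^10) = 8.04×10^-4 A.

8.04×10^-4 A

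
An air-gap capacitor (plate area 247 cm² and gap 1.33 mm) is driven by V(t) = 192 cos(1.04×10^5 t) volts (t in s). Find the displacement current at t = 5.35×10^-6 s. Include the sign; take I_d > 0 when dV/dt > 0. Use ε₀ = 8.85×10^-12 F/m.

-1.73×10^-3 A

C = ε₀A/d = (8.85×10^-12)(0.0247)/(1.33×10^-3) = 1.644×10^-10 F. dV/dt = V₀ω·−sin(ωt); at ωt = 0.5564 rad this factor is -0.5281.
I_d = C dV/dt = (1.644×10^-10)(192)(1.04×10^5)(-0.5281) = -1.73×10^-3 A.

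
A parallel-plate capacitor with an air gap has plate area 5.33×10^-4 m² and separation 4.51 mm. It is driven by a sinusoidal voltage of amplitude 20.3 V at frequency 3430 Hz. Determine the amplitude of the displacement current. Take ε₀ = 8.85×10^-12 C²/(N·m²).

C = ε₀A/d = (8.85×10^-12)(5.33×10^-4)/(4.51×10^-3) = 1.046×10^-12 F; ω = 2πf = 2.155×10^4 rad/s.
I_d = C dV/dt, so |I_d|_max = C V₀ ω = (1.046×10^-12)(20.3)(2.155×10^4) = 4.58×10^-7 A.

4.58×10^-7 A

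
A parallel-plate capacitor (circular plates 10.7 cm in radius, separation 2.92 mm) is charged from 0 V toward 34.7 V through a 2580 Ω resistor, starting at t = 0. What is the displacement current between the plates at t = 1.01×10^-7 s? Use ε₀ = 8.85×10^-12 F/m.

9.39×10^-3 A

C = ε₀A/d = (8.85×10^-12)(0.03597)/(2.92×10^-3) = 1.090×10^-10 F, so τ = RC = 2.812×10^-7 s.
The conduction current is I(t) = (V₀/R) e^(−t/τ), and the displacement current between the plates equals it.
t/τ = 0.3592; I_d = (34.7/2580) · e^(−0.3592) = (0.01345)(0.6982) = 9.39×10^-3 A.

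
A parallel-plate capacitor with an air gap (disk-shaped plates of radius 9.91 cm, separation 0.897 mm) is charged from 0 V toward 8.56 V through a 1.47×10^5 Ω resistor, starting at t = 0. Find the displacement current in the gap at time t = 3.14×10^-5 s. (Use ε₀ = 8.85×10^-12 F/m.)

With C = ε₀A/d = (8.85×10^-12)(0.03085)/(8.97×10^-4) = 3.044×10^-10 F, the time constant is τ = RC = 4.475×10^-5 s, so t/τ = 0.7017 and e^(−t/τ) = 0.4957.
I_d = I_cond = (V₀/R) e^(−t/τ) = (5.823×10^-5)(0.4957) = 2.89×10^-5 A.

2.89×10^-5 A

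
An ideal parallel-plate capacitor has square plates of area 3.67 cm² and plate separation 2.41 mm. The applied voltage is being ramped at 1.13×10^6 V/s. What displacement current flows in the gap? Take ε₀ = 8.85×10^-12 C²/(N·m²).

1.52×10^-6 A

The displacement current equals the charging current C dV/dt. With C = ε₀A/d = (8.85×10^-12)(3.67×10^-4)/(2.41×10^-3) = 1.348×10^-12 F, I_d = (1.348×10^-12)(1.13×10^6) = 1.52×10^-6 A.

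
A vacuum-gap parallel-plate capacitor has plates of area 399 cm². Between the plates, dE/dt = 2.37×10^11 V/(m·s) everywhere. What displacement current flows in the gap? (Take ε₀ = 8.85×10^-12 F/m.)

The displacement current is ε₀ times dΦ_E/dt = ε₀ A dE/dt = (8.85×10^-12)(0.0399)(2.37×10^11) = 0.0837 A.

0.0837 A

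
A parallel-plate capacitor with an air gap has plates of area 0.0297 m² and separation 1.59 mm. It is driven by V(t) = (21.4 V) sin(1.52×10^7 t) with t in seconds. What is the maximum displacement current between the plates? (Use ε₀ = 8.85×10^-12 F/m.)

0.0538 A

(dE/dt)_max = V₀ω/d = 2.046×10^11 V/(m·s); ω = 1.52×10^7 rad/s.
I_d,max = ε₀ A (dE/dt)_max = (8.85×10^-12)(0.0297)(2.046×10^11) = 0.0538 A.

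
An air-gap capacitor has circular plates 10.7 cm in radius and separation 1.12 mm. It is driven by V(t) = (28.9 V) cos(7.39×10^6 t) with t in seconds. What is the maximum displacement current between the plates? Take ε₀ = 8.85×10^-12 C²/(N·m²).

0.0607 A

C = ε₀A/d = (8.85×10^-12)(0.03597)/(1.12×10^-3) = 2.842×10^-10 F; ω = 7.39×10^6 rad/s.
I_d = C dV/dt, so |I_d|_max = C V₀ ω = (2.842×10^-10)(28.9)(7.39×10^6) = 0.0607 A.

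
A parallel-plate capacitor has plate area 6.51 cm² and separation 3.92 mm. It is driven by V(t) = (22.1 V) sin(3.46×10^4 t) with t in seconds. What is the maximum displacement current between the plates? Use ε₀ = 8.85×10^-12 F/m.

1.12×10^-6 A

The displacement current equals the conduction current C dV/dt, which peaks at C V₀ ω.
With C = ε₀A/d = (8.85×10^-12)(6.51×10^-4)/(3.92×10^-3) = 1.470×10^-12 F and ω = 3.46×10^4 rad/s, I_d,max = (1.470×10^-12)(22.1)(3.46×10^4) = 1.12×10^-6 A.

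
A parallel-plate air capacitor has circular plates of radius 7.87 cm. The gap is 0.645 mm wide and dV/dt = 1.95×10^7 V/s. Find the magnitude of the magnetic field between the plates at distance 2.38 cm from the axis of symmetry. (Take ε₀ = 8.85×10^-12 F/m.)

I_d = C dV/dt with C = ε₀πR²/d = 2.670×10^-10 F, so I_d = (2.670×10^-10)(1.95×10^7) = 5.207×10^-3 A.
An Ampèrian loop of radius r encloses a fraction (r/R)² of I_d. Then B·2πr = μ₀ I_d (r/R)², giving B = μ₀ I_d r/(2πR²) = 4.00×10^-9 T.

4.00×10^-9 T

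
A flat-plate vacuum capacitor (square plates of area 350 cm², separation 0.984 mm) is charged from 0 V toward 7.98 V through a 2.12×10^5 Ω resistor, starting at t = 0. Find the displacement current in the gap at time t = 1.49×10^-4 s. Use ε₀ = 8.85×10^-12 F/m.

4.04×10^-6 A

C = ε₀A/d = (8.85×10^-12)(0.0350)/(9.84×10^-4) = 3.148×10^-10 F and τ = RC = 6.674×10^-5 s. I_d in the gap equals the RC charging current.
I_d(t) = (V₀/R) e^(−t/τ) = 3.764×10^-5 · e^(−2.233) = 4.04×10^-6 A.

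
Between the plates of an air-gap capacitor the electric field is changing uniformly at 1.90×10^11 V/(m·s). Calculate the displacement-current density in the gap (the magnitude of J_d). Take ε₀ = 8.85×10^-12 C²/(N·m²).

1.68 A/m²

The displacement-current density is ε₀ ∂E/∂t = (8.85×10^-12)(1.90×10^11) = 1.68 A/m².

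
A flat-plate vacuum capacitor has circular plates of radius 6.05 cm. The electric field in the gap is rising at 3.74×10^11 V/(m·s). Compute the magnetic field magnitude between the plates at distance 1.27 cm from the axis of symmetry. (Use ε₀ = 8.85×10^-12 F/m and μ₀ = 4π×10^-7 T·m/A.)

2.64×10^-8 T

Through the whole plate area (πR² = 0.01150 m²), I_d = ε₀ πR² dE/dt = 0.03806 A.
An Ampèrian loop of radius r encloses a fraction (r/R)² of I_d. Then B·2πr = μ₀ I_d (r/R)², giving B = μ₀ I_d r/(2πR²) = 2.64×10^-8 T.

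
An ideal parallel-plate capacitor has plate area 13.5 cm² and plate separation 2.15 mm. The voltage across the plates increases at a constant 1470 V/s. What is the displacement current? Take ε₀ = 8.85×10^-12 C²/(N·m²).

E = V/d so dE/dt = (dV/dt)/d = 6.837×10^5 V/(m·s), and I_d = ε₀ A dE/dt = (8.85×10^-12)(1.35×10^-3)(6.837×10^5) = 8.17×10^-9 A.

8.17×10^-9 A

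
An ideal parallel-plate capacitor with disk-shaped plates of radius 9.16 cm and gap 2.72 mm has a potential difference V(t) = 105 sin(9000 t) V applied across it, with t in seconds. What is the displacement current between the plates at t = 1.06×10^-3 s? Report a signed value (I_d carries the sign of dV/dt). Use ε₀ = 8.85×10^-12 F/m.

C = ε₀A/d = (8.85×10^-12)(0.02636)/(2.72×10^-3) = 8.577×10^-11 F. dV/dt = V₀ω·cos(ωt); at ωt = 9.54 rad this factor is -0.9934.
I_d = C dV/dt = (8.577×10^-11)(105)(9000)(-0.9934) = -8.05×10^-5 A.

-8.05×10^-5 A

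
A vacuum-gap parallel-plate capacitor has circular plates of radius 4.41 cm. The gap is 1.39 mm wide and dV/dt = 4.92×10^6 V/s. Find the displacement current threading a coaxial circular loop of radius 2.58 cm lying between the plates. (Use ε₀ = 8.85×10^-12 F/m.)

I_d = C dV/dt with C = ε₀πR²/d = 3.890×10^-11 F, so I_d = (3.890×10^-11)(4.92×10^6) = 1.914×10^-4 A.
Since J_d is uniform, the enclosed fraction is (r/R)² = 0.3423, giving I_d,enc = 6.55×10^-5 A.

6.55×10^-5 A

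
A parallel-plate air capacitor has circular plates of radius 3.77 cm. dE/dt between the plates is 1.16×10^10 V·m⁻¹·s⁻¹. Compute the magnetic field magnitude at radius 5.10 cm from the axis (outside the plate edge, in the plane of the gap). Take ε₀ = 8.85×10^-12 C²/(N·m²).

Total displacement current: I_d = ε₀(πR²)(dE/dt) = (8.85×10^-12)(4.465×10^-3)(1.16×10^10) = 4.584×10^-4 A.
Outside the plates the loop encloses all of I_d, so B·2πr = μ₀ I_d and B = 1.80×10^-9 T.

1.80×10^-9 T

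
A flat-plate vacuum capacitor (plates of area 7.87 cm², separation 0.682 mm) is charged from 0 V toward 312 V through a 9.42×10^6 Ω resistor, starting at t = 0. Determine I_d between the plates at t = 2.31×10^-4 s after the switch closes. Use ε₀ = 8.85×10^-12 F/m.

3.00×10^-6 A

With C = ε₀A/d = (8.85×10^-12)(7.87×10^-4)/(6.82×10^-4) = 1.021×10^-11 F, the time constant is τ = RC = 9.618×10^-5 s, so t/τ = 2.402 and e^(−t/τ) = 0.09054.
I_d = I_cond = (V₀/R) e^(−t/τ) = (3.312×10^-5)(0.09054) = 3.00×10^-6 A.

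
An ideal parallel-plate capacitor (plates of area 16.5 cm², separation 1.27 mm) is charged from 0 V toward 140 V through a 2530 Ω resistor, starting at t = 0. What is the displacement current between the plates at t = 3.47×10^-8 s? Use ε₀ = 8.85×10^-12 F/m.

C = ε₀A/d = (8.85×10^-12)(1.65×10^-3)/(1.27×10^-3) = 1.150×10^-11 F, so τ = RC = 2.910×10^-8 s.
The conduction current is I(t) = (V₀/R) e^(−t/τ), and the displacement current between the plates equals it.
t/τ = 1.192; I_d = (140/2530) · e^(−1.192) = (0.05534)(0.3036) = 0.0168 A.

0.0168 A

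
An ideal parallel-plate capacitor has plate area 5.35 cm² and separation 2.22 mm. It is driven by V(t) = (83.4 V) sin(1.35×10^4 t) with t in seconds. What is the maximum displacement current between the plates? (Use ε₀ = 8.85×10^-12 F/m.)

The displacement current equals the conduction current C dV/dt, which peaks at C V₀ ω.
With C = ε₀A/d = (8.85×10^-12)(5.35×10^-4)/(2.22×10^-3) = 2.133×10^-12 F and ω = 1.35×10^4 rad/s, I_d,max = (2.133×10^-12)(83.4)(1.35×10^4) = 2.40×10^-6 A.

2.40×10^-6 A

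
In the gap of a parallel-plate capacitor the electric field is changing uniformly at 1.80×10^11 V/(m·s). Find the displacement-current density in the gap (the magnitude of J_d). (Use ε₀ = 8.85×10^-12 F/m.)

The displacement-current density is ε₀ ∂E/∂t = (8.85×10^-12)(1.80×10^11) = 1.59 A/m².

1.59 A/m²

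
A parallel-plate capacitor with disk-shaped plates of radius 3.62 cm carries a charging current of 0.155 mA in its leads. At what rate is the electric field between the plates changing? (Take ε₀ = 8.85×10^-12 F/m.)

Charge continuity gives I_d = I = 1.55×10^-4 A between the plates.
Inverting I_d = ε₀ A dE/dt gives dE/dt = 1.55×10^-4 / (8.85×10^-12 · 4.117×10^-3) = 4.25×10^9 V/(m·s).

4.25×10^9 V/(m·s)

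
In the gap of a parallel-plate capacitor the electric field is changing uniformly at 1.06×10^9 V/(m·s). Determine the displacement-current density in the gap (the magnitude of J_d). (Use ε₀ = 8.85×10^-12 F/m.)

9.38×10^-3 A/m²

The displacement-current density is ε₀ ∂E/∂t = (8.85×10^-12)(1.06×10^9) = 9.38×10^-3 A/m².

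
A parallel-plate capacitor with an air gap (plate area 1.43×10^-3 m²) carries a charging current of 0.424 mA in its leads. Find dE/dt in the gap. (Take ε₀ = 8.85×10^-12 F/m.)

3.35×10^10 V/(m·s)

The displacement current between the plates equals the conduction current, I_d = 0.424 mA.
Since I_d = ε₀ A dE/dt, dE/dt = I_d/(ε₀A) = (4.24×10^-4)/((8.85×10^-12)(1.43×10^-3)) = 3.35×10^10 V/(m·s).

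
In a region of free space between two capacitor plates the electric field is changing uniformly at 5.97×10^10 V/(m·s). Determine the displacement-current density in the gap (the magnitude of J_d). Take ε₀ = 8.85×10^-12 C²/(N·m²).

J_d = ε₀ ∂E/∂t, so J_d = 0.528 A/m².

0.528 A/m²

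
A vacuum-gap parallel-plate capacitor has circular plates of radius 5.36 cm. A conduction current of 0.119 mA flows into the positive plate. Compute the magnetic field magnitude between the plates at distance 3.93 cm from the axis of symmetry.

3.26×10^-10 T

No conduction current crosses the gap, so I_d there equals the 1.19×10^-4 A in the leads.
∮B·dl = μ₀ I_d,enc with I_d,enc = I_d r²/R² = 6.397×10^-5 A; so B = μ₀ I_d,enc/(2πr) = 3.26×10^-10 T.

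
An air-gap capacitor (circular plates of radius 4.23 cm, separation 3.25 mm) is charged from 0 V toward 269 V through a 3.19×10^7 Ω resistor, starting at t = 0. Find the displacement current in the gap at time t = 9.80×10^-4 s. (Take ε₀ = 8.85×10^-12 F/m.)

C = ε₀A/d = (8.85×10^-12)(5.621×10^-3)/(3.25×10^-3) = 1.531×10^-11 F, so τ = RC = 4.884×10^-4 s.
The conduction current is I(t) = (V₀/R) e^(−t/τ), and the displacement current between the plates equals it.
t/τ = 2.007; I_d = (269/3.19×10^7) · e^(−2.007) = (8.433×10^-6)(0.1344) = 1.13×10^-6 A.

1.13×10^-6 A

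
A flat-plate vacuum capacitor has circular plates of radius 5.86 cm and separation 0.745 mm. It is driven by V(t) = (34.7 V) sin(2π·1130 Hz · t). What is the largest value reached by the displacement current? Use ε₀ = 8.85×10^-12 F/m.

(dE/dt)_max = V₀ω/d = 3.307×10^8 V/(m·s); ω = 2πf = 7100 rad/s.
I_d,max = ε₀ A (dE/dt)_max = (8.85×10^-12)(0.01079)(3.307×10^8) = 3.16×10^-5 A.

3.16×10^-5 A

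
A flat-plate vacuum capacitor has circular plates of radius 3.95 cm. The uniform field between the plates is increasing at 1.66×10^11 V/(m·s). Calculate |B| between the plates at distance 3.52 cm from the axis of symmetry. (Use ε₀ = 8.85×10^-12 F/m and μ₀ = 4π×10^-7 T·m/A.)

Through the whole plate area (πR² = 4.902×10^-3 m²), I_d = ε₀ πR² dE/dt = 7.202×10^-3 A.
For r < R the Ampère–Maxwell law gives B(2πr) = μ₀ I_d (r²/R²), so B = μ₀ I_d r/(2πR²) = (4π×10^-7)(7.202×10^-3)(0.0352)/(2π·0.0395²) = 3.25×10^-8 T.

3.25×10^-8 T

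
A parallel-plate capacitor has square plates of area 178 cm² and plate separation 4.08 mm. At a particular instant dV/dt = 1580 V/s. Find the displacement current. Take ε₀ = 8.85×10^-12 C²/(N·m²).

C = ε₀A/d = (8.85×10^-12)(0.0178)/(4.08×10^-3) = 3.861×10^-11 F.
I_d = C dV/dt = (3.861×10^-11)(1580) = 6.10×10^-8 A.

6.10×10^-8 A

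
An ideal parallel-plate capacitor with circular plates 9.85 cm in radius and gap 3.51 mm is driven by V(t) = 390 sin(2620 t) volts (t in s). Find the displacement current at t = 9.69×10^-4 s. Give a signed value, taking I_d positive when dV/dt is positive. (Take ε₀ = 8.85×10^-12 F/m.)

-6.47×10^-5 A

dE/dt = (V₀ω/d)·cos(ωt) with ωt = 2.53878 rad: (390)(2620)(-0.8237)/(3.51×10^-3) = -2.398×10^8 V/(m·s).
I_d = ε₀ A dE/dt = (8.85×10^-12)(0.03048)(-2.398×10^8) = -6.47×10^-5 A.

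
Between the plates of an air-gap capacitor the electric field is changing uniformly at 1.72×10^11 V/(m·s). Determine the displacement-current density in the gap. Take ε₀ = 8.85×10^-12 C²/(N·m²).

J_d = ε₀ dE/dt = (8.85×10^-12)(1.72×10^11) = 1.52 A/m².

1.52 A/m²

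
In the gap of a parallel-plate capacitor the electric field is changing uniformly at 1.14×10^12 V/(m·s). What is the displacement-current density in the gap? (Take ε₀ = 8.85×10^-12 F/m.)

10.1 A/m²

J_d = ε₀ ∂E/∂t, so J_d = 10.1 A/m².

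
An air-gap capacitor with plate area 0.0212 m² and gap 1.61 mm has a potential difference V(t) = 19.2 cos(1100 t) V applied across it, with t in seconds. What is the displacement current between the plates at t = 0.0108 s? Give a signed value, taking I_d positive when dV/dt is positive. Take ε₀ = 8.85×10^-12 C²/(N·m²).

dE/dt = (V₀ω/d)·−sin(ωt) with ωt = 11.88 rad: (19.2)(1100)(0.6337)/(1.61×10^-3) = 8.313×10^6 V/(m·s).
I_d = ε₀ A dE/dt = (8.85×10^-12)(0.0212)(8.313×10^6) = 1.56×10^-6 A.

1.56×10^-6 A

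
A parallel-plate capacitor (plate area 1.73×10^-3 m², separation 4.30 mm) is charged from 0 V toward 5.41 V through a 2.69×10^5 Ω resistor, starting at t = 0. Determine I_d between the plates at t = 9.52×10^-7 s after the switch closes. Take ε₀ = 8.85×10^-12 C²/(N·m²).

C = ε₀A/d = (8.85×10^-12)(1.73×10^-3)/(4.30×10^-3) = 3.561×10^-12 F and τ = RC = 9.579×10^-7 s. I_d in the gap equals the RC charging current.
I_d(t) = (V₀/R) e^(−t/τ) = 2.011×10^-5 · e^(−0.9938) = 7.44×10^-6 A.

7.44×10^-6 A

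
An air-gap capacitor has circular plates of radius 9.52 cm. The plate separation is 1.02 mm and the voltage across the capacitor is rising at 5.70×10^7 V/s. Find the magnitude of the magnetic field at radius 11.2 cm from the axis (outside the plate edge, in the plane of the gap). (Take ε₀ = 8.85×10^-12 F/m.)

2.51×10^-8 T

dE/dt = (dV/dt)/d = 5.588×10^10 V/(m·s); I_d = ε₀(πR²)(dE/dt) = (8.85×10^-12)(0.02847)(5.588×10^10) = 0.01408 A.
Outside the plates the loop encloses all of I_d, so B·2πr = μ₀ I_d and B = 2.51×10^-8 T.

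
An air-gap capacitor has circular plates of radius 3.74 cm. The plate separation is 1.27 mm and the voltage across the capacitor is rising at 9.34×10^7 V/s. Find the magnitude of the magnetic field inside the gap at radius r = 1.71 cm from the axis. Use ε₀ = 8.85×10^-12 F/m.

6.99×10^-9 T

I_d = C dV/dt with C = ε₀πR²/d = 3.062×10^-11 F, so I_d = (3.062×10^-11)(9.34×10^7) = 2.860×10^-3 A.
For r < R the Ampère–Maxwell law gives B(2πr) = μ₀ I_d (r²/R²), so B = μ₀ I_d r/(2πR²) = (4π×10^-7)(2.860×10^-3)(0.0171)/(2π·0.0374²) = 6.99×10^-9 T.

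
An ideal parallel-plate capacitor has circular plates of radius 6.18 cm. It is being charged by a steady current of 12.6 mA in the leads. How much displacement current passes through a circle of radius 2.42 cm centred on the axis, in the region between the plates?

1.93×10^-3 A

By continuity the displacement current in the gap matches the conduction current: I_d = 0.0126 A.
Since J_d is uniform, the enclosed fraction is (r/R)² = 0.1533, giving I_d,enc = 1.93×10^-3 A.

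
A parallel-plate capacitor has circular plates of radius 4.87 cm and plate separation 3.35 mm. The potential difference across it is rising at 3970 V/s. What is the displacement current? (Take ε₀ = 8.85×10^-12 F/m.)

The field between the plates is E = V/d, so dE/dt = (3970)/(3.35×10^-3 m) = 1.185×10^6 V/(m·s).
I_d = ε₀ A (dE/dt) = (8.85×10^-12)(7.451×10^-3)(1.185×10^6) = 7.81×10^-8 A.

7.81×10^-8 A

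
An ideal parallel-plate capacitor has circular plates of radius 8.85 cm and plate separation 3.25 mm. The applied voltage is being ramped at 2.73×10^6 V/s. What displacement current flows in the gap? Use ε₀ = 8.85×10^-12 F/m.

1.83×10^-4 A

The field between the plates is E = V/d, so dE/dt = (2.73×10^6)/(3.25×10^-3 m) = 8.400×10^8 V/(m·s).
I_d = ε₀ A (dE/dt) = (8.85×10^-12)(0.02461)(8.400×10^8) = 1.83×10^-4 A.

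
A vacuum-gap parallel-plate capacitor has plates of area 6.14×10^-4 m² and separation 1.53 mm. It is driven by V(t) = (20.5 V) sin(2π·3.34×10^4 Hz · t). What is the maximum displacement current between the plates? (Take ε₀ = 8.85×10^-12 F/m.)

(dE/dt)_max = V₀ω/d = 2.812×10^9 V/(m·s); ω = 2πf = 2.099×10^5 rad/s.
I_d,max = ε₀ A (dE/dt)_max = (8.85×10^-12)(6.14×10^-4)(2.812×10^9) = 1.53×10^-5 A.

1.53×10^-5 A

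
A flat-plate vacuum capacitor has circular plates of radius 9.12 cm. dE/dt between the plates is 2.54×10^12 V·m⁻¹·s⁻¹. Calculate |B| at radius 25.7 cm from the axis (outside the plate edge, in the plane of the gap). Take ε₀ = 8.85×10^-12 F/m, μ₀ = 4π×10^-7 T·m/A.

Total displacement current: I_d = ε₀(πR²)(dE/dt) = (8.85×10^-12)(0.02613)(2.54×10^12) = 0.5874 A.
With r > R the enclosed displacement current is the full I_d; B = μ₀ I_d / (2πr) = 4.57×10^-7 T.

4.57×10^-7 T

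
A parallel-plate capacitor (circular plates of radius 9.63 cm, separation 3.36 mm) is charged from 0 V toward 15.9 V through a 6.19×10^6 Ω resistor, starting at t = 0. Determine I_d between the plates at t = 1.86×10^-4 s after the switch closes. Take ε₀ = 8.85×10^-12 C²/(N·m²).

1.74×10^-6 A

With C = ε₀A/d = (8.85×10^-12)(0.02913)/(3.36×10^-3) = 7.673×10^-11 F, the time constant is τ = RC = 4.750×10^-4 s, so t/τ = 0.3916 and e^(−t/τ) = 0.6760.
I_d = I_cond = (V₀/R) e^(−t/τ) = (2.569×10^-6)(0.6760) = 1.74×10^-6 A.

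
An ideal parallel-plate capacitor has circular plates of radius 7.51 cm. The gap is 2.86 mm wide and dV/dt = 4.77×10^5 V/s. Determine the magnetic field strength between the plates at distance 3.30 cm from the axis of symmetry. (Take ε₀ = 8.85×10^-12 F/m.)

dE/dt = (dV/dt)/d = 1.668×10^8 V/(m·s); I_d = ε₀(πR²)(dE/dt) = (8.85×10^-12)(0.01772)(1.668×10^8) = 2.616×10^-5 A.
For r < R the Ampère–Maxwell law gives B(2πr) = μ₀ I_d (r²/R²), so B = μ₀ I_d r/(2πR²) = (4π×10^-7)(2.616×10^-5)(0.0330)/(2π·0.0751²) = 3.06×10^-11 T.

3.06×10^-11 T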